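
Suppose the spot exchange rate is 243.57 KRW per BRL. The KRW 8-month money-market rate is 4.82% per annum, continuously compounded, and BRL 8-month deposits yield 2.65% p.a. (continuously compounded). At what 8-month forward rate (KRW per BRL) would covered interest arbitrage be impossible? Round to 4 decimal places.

T = 8/12 years.
Growth of 1 KRW over T: e^(0.0482×8/12) = 1.032655183.
BRL accumulates by e^(0.0265×8/12) = 1.017823645.
CIP: F = S · (grow KRW)/(grow BRL) = 243.57 × 1.032655183/1.017823645 = 247.119257 KRW per BRL.

247.1193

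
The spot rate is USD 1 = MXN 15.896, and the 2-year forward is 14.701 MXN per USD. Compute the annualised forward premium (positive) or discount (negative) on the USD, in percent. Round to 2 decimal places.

-3.76%

T = 2 years.
USD trades forward at -7.51761% vs spot over the period.
Annualise by dividing by T: -0.0751761 / 2 = -0.037588 → -3.76%.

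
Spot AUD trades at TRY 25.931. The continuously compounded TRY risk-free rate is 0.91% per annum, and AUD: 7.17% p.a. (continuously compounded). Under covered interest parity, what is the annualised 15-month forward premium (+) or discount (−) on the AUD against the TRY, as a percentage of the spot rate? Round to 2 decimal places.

-6.02%

T = 15/12 years.
No-arbitrage forward: 25.931 × 1.0114399 / 1.093764 = 23.979257 TRY/AUD.
Annualised premium = (F − S)/S × (1/T) = (23.979257 − 25.931)/25.931 ÷ (15/12) = -6.02%.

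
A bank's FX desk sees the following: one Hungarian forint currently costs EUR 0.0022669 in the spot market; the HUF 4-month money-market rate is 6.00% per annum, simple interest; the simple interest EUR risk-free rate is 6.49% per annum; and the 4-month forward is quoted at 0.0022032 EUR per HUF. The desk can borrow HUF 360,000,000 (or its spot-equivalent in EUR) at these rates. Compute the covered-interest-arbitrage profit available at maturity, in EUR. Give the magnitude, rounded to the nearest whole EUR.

T = 4/12 years.
Keep in HUF, deliver into the forward: 360,000,000·1.020000·0.0022032 = EUR 809,015.04.
Swap to EUR now, deposit: 360,000,000·0.0022669·1.02163333 = EUR 833,738.61.
The quoted forward undervalues HUF, so borrow HUF, convert to EUR at spot, deposit the EUR at 6.49%, and buy HUF forward at 0.0022032 to cover the loan.
Arbitrage profit = |809,015.04 − 833,738.61| = EUR 24,724.

EUR 24,724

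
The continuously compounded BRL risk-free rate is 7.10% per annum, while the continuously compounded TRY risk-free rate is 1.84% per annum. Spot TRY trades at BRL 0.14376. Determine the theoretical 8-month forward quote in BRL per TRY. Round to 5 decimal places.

0.14889

T = 8/12 years.
Growth of 1 BRL over T: e^(0.0710×8/12) = 1.0484714.
TRY accumulates by e^(0.0184×8/12) = 1.0123422.
CIP: F = S · (grow BRL)/(grow TRY) = 0.14376 × 1.0484714/1.0123422 = 0.1488906 BRL per TRY.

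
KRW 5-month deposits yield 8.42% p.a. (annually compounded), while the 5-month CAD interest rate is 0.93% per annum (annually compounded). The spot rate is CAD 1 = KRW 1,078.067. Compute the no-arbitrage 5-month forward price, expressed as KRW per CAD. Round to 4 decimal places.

T = 5/12 years.
Growth of 1 KRW over T: (1 + 0.0842)^(5/12) = 1.0342580692.
CAD growth factor: (1 + 0.0093)^(5/12) = 1.0038645403.
So F = 1078.067 × 1.0342580692 / 1.0038645403 = 1110.707121 (KRW/CAD).

1110.7071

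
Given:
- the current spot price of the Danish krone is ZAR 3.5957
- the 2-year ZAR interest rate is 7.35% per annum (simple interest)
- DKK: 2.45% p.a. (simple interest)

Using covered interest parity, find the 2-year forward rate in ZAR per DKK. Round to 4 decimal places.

3.9316

T = 2 years.
Growth of 1 ZAR over T: 1 + 0.0735×2 = 1.147000.
DKK growth factor: 1 + 0.0245×2 = 1.049000.
So F = 3.5957 × 1.147000 / 1.049000 = 3.931619 (ZAR/DKK).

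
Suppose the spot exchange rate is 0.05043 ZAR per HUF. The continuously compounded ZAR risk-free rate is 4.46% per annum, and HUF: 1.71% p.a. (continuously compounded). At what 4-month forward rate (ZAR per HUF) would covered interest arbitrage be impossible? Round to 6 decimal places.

0.050894

T = 4/12 years.
ZAR growth factor: e^(0.0446×4/12) = 1.0149777.
HUF accumulates by e^(0.0171×4/12) = 1.0057163.
CIP: F = S · (grow ZAR)/(grow HUF) = 0.05043 × 1.0149777/1.0057163 = 0.05089440 ZAR per HUF.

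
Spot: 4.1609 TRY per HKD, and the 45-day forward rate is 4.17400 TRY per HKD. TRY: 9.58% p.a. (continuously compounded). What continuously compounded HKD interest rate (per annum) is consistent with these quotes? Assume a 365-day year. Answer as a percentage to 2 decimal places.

7.03%

T = 45/365 years.
CIP gives F = S · g_TRY/g_HKD, so g_TRY/g_HKD = 4.174/4.1609 = 1.0031484.
TRY growth factor: e^(0.0958×45/365) = 1.011881.
So the HKD growth factor = 1.0087052.
r = ln(1.0087052)/(45/365) = 0.070303 → 7.03%.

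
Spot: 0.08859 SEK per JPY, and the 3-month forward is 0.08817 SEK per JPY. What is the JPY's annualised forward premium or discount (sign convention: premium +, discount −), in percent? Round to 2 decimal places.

T = 3/12 years.
(F − S)/S = (0.08817 − 0.08859)/0.08859 = -0.0047409.
×(1/T) gives -1.90% p.a.

-1.90%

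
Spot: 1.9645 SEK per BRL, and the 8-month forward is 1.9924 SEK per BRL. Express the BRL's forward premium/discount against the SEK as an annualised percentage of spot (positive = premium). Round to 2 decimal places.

+2.13%

T = 8/12 years.
(F − S)/S = (1.9924 − 1.9645)/1.9645 = 0.0142021.
Per annum: 0.0142021 / (8/12) = 0.021303 = 2.13%.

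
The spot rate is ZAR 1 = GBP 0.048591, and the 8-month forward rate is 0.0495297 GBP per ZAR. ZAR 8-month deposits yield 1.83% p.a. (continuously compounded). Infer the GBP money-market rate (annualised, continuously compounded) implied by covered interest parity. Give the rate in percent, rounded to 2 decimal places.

4.70%

T = 8/12 years.
F/S = 0.0495297/0.048591 = 1.0193184 = (growth of GBP) / (growth of ZAR).
ZAR growth factor: e^(0.0183×8/12) = 1.0122747.
That pins the GBP growth at 1.0318302.
r = ln(1.0318302)/(8/12) = 0.047001 → 4.70%.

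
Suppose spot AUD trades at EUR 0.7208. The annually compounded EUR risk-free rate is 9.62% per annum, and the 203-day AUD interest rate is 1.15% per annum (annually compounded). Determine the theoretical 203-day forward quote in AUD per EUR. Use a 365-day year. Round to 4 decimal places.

T = 203/365 years.
EUR accumulates by (1 + 0.0962)^(203/365) = 1.0524108.
AUD accumulates by (1 + 0.0115)^(203/365) = 1.0063797.
CIP: F = S · (grow EUR)/(grow AUD) = 0.7208 × 1.0524108/1.0063797 = 0.7537689 EUR per AUD.
Quoted the other way: 1/0.7537689 = 1.3267 AUD per EUR.

1.3267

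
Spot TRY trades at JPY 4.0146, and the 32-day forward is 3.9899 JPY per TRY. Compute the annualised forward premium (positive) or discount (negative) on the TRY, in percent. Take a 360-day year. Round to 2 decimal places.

T = 32/360 years.
(F − S)/S = (3.9899 − 4.0146)/4.0146 = -0.0061525.
×(1/T) gives -6.92% p.a.

-6.92%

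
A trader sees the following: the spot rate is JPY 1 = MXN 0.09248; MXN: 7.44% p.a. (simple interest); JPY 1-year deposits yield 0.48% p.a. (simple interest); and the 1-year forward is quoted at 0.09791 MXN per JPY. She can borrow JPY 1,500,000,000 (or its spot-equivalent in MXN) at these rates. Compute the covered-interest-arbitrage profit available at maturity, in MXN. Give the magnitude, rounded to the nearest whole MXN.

MXN 1,470,816

T = 1 year.
Invest the JPY and cover forward: 1,500,000,000 × 1.004800 × 0.09791 = MXN 147,569,952.00.
Convert at spot and invest in MXN: 1,500,000,000 × 0.09248 × 1.074400 = MXN 149,040,768.00.
The quoted forward undervalues JPY, so borrow JPY, convert to MXN at spot, deposit the MXN at 7.44%, and buy JPY forward at 0.09791 to cover the loan.
Profit = 149,040,768.00 − 147,569,952.00 = MXN 1,470,816.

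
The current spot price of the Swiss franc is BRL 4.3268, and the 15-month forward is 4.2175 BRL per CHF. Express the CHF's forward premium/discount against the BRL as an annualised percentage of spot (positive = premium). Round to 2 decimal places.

-2.02%

T = 15/12 years.
(F − S)/S = (4.2175 − 4.3268)/4.3268 = -0.0252612.
Per annum: -0.0252612 / (15/12) = -0.020209 = -2.02%.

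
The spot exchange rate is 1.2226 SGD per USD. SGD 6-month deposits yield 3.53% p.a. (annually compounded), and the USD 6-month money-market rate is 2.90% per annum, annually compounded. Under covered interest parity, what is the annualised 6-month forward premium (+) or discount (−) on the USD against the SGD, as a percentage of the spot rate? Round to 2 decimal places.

T = 6/12 years.
CIP forward (SGD per USD) = 1.2226 × 1.0174969/1.0143964 = 1.2263369.
(F − S)/S ÷ T = (1.2263369 − 1.2226)/1.2226/(6/12) = 0.006113 → 0.61%.

+0.61%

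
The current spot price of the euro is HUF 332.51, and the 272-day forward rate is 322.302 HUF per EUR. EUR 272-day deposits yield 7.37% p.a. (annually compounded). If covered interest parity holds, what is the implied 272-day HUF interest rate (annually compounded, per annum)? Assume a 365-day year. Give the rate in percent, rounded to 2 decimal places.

T = 272/365 years.
F/S = 322.302/332.51 = 0.9693002 = (growth of HUF) / (growth of EUR).
EUR growth factor: (1 + 0.0737)^(272/365) = 1.0544212.
Hence g_HUF = 1.0220507.
r = 1.0220507^(365/272) − 1 = 0.029701 → 2.97%.

2.97%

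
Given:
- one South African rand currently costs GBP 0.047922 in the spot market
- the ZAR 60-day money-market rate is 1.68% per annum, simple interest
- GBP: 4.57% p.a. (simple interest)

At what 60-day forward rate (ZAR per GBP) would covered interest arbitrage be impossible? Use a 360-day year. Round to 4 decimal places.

T = 60/360 years.
Growth of 1 GBP over T: 1 + 0.0457×60/360 = 1.00761667.
Growth of 1 ZAR over T: 1 + 0.0168×60/360 = 1.002800.
CIP: F = S · (grow GBP)/(grow ZAR) = 0.047922 × 1.00761667/1.002800 = 0.048152180 GBP per ZAR.
Quoted the other way: 1/0.048152180 = 20.7675 ZAR per GBP.

20.7675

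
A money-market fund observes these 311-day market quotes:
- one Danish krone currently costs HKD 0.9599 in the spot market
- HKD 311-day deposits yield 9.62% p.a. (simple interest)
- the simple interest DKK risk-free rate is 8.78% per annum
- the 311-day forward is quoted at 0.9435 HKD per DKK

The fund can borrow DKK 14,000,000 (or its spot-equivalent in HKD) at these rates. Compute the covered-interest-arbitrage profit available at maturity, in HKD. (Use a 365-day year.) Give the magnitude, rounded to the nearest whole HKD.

HKD 342,960

T = 311/365 years.
Invest the DKK and cover forward: 14,000,000 × 1.074810411 × 0.9435 = HKD 14,197,170.72.
Convert at spot and invest in HKD: 14,000,000 × 0.9599 × 1.0819676712 = HKD 14,540,130.75.
The quoted forward undervalues DKK, so borrow DKK, convert to HKD at spot, deposit the HKD at 9.62%, and buy DKK forward at 0.9435 to cover the loan.
The gap between the two covered legs is HKD 342,960.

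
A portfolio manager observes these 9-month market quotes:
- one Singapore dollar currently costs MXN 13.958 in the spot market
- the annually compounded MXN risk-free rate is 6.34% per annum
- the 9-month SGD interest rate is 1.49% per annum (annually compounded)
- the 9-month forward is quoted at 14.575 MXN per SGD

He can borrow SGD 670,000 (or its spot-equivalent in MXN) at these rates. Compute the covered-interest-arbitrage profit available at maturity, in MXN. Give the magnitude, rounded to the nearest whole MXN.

MXN 81,068

T = 9/12 years.
Invest the SGD and cover forward: 670,000 × 1.011154315 × 14.575 = MXN 9,874,174.67.
Convert at spot and invest in MXN: 670,000 × 13.958 × 1.04718278 = MXN 9,793,106.75.
The quoted forward overvalues SGD, so borrow MXN, buy SGD at spot, deposit the SGD at 1.49%, and sell the proceeds forward at 14.575.
The gap between the two covered legs is MXN 81,068.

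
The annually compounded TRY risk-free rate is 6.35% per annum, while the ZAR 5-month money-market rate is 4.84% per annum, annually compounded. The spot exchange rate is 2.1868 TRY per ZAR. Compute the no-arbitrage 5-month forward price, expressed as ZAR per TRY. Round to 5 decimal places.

T = 5/12 years.
TRY accumulates by (1 + 0.0635)^(5/12) = 1.0259841.
Growth of 1 ZAR over T: (1 + 0.0484)^(5/12) = 1.019889.
Forward (TRY per ZAR) = 2.1868 × 1.0259841 / 1.019889 = 2.199869.
Invert for ZAR per TRY: 1 / 2.199869 = 0.45457.

0.45457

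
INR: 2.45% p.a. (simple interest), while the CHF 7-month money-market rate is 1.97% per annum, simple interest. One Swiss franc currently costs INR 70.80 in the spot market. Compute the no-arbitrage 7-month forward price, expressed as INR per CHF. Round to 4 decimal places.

T = 7/12 years.
Growth of 1 INR over T: 1 + 0.0245×7/12 = 1.01429167.
CHF growth factor: 1 + 0.0197×7/12 = 1.01149167.
CIP: F = S · (grow INR)/(grow CHF) = 70.8 × 1.01429167/1.01149167 = 70.995988 INR per CHF.

70.9960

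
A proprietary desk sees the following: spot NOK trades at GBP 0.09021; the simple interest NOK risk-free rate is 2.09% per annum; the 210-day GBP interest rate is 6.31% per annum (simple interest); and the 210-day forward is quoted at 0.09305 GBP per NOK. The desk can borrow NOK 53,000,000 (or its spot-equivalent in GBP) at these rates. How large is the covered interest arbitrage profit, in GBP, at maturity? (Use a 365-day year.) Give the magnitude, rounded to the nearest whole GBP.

T = 210/365 years.
Keep in NOK, deliver into the forward: 53,000,000·1.012024658·0.09305 = GBP 4,990,951.40.
Swap to GBP now, deposit: 53,000,000·0.09021·1.03630411 = GBP 4,954,704.67.
The quoted forward overvalues NOK, so borrow GBP, buy NOK at spot, deposit the NOK at 2.09%, and sell the proceeds forward at 0.09305.
The gap between the two covered legs is GBP 36,247.

GBP 36,247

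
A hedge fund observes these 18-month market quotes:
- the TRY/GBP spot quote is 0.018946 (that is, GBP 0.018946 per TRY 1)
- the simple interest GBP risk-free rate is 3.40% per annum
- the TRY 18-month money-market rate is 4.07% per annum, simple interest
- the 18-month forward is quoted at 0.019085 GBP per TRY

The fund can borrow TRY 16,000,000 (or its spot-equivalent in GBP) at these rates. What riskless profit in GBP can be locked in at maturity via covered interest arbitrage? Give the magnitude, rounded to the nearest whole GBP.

T = 18/12 years.
Route A — deposit TRY, sell forward: 16,000,000 × 1.061050 × 0.019085 = GBP 324,002.23.
Route B — convert at spot, deposit GBP: 16,000,000 × 0.018946 × 1.051000 = GBP 318,595.94.
The quoted forward overvalues TRY, so borrow GBP, buy TRY at spot, deposit the TRY at 4.07%, and sell the proceeds forward at 0.019085.
The gap between the two covered legs is GBP 5,406.

GBP 5,406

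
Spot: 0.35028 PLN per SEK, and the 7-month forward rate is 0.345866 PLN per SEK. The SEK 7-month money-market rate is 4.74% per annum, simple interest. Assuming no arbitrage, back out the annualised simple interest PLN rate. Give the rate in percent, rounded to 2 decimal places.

2.52%

T = 7/12 years.
By CIP, F/S equals the PLN-to-SEK growth ratio: 0.345866/0.35028 = 0.9873987.
SEK growth factor: 1 + 0.0474×7/12 = 1.027650.
Hence g_PLN = 1.0147003.
r = (1.0147003 − 1)/(7/12) = 0.025201 → 2.52%.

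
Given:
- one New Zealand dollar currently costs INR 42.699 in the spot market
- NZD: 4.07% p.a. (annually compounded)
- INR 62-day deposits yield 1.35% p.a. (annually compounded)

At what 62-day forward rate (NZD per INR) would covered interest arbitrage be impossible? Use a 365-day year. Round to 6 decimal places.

0.023525

T = 62/365 years.
Growth of 1 INR over T: (1 + 0.0135)^(62/365) = 1.0022804.
Growth of 1 NZD over T: (1 + 0.0407)^(62/365) = 1.0067995.
Forward (INR per NZD) = 42.699 × 1.0022804 / 1.0067995 = 42.50734.
Quoted the other way: 1/42.50734 = 0.023525 NZD per INR.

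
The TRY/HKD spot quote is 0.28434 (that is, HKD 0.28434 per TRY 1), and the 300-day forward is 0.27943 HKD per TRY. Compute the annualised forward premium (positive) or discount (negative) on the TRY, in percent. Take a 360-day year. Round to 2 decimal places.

-2.07%

T = 300/360 years.
(F − S)/S = (0.27943 − 0.28434)/0.28434 = -0.0172681.
Per annum: -0.0172681 / (300/360) = -0.020722 = -2.07%.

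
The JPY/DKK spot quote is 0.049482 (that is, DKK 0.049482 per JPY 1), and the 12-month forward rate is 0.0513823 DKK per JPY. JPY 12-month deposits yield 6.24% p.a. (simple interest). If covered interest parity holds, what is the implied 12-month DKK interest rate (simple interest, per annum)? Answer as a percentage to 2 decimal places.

T = 1 year.
CIP gives F = S · g_DKK/g_JPY, so g_DKK/g_JPY = 0.0513823/0.049482 = 1.0384039.
The JPY side grows by 1 + 0.0624×1 = 1.062400.
Hence g_DKK = 1.1032003.
(1.1032003 − 1)/T = 0.103200, i.e. 10.32%.

10.32%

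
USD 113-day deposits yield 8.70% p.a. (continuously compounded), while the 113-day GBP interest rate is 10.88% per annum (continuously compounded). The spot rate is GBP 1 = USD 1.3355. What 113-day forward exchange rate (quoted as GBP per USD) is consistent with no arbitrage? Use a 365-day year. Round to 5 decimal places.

T = 113/365 years.
USD accumulates by e^(0.0870×113/365) = 1.0273003.
Growth of 1 GBP over T: e^(0.1088×113/365) = 1.034257.
CIP: F = S · (grow USD)/(grow GBP) = 1.3355 × 1.0273003/1.034257 = 1.326517 USD per GBP.
Quoted the other way: 1/1.326517 = 0.75385 GBP per USD.

0.75385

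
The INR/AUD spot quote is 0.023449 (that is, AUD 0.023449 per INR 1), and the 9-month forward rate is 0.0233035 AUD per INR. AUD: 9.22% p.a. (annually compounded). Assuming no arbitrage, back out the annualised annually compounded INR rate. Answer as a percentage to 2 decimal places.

10.13%

T = 9/12 years.
CIP gives F = S · g_AUD/g_INR, so g_AUD/g_INR = 0.0233035/0.023449 = 0.9937950.
The AUD side grows by (1 + 0.0922)^(9/12) = 1.0683822.
That pins the INR growth at 1.0750529.
r = 1.0750529^(12/9) − 1 = 0.101302 → 10.13%.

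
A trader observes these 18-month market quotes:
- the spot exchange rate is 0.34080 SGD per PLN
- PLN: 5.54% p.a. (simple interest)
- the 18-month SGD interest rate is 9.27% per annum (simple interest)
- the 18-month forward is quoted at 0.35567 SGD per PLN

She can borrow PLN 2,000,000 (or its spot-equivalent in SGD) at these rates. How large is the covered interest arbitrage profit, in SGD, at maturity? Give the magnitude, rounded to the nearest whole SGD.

SGD 5,924

T = 18/12 years.
Invest the PLN and cover forward: 2,000,000 × 1.083100 × 0.35567 = SGD 770,452.35.
Convert at spot and invest in SGD: 2,000,000 × 0.34080 × 1.139050 = SGD 776,376.48.
The quoted forward undervalues PLN, so borrow PLN, convert to SGD at spot, deposit the SGD at 9.27%, and buy PLN forward at 0.35567 to cover the loan.
Arbitrage profit = |770,452.35 − 776,376.48| = SGD 5,924.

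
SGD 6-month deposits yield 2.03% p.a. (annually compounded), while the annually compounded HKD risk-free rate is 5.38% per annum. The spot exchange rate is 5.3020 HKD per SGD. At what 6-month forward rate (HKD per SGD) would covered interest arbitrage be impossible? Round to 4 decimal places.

5.3883

T = 6/12 years.
HKD growth factor: (1 + 0.0538)^(6/12) = 1.0265476.
SGD accumulates by (1 + 0.0203)^(6/12) = 1.010099.
CIP: F = S · (grow HKD)/(grow SGD) = 5.302 × 1.0265476/1.010099 = 5.388339 HKD per SGD.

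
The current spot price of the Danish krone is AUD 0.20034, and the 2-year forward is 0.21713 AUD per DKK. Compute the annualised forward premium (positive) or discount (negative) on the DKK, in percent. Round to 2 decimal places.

T = 2 years.
Period premium: (0.21713 − 0.20034)/0.20034 = 0.0838075.
×(1/T) gives 4.19% p.a.

+4.19%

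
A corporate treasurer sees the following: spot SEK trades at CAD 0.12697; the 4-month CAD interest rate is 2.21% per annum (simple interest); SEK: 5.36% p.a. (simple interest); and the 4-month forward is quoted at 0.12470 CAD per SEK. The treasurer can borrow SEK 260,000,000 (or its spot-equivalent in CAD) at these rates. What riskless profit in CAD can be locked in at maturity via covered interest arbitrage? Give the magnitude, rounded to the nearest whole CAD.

CAD 254,117

T = 4/12 years.
Invest the SEK and cover forward: 260,000,000 × 1.0178666667 × 0.12470 = CAD 33,001,273.07.
Convert at spot and invest in CAD: 260,000,000 × 0.12697 × 1.0073666667 = CAD 33,255,389.87.
The quoted forward undervalues SEK, so borrow SEK, convert to CAD at spot, deposit the CAD at 2.21%, and buy SEK forward at 0.12470 to cover the loan.
Arbitrage profit = |33,001,273.07 − 33,255,389.87| = CAD 254,117.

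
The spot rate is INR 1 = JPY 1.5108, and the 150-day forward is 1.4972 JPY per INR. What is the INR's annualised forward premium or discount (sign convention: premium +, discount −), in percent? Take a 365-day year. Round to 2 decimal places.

-2.19%

T = 150/365 years.
(F − S)/S = (1.4972 − 1.5108)/1.5108 = -0.0090019.
Per annum: -0.0090019 / (150/365) = -0.021905 = -2.19%.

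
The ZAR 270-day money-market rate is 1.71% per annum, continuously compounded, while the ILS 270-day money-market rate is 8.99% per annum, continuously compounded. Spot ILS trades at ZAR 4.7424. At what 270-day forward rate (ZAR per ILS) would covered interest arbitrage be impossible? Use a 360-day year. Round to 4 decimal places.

4.4904

T = 270/360 years.
ZAR accumulates by e^(0.0171×270/360) = 1.0129076.
Growth of 1 ILS over T: e^(0.0899×270/360) = 1.069750.
Forward (ZAR per ILS) = 4.7424 × 1.0129076 / 1.069750 = 4.490407.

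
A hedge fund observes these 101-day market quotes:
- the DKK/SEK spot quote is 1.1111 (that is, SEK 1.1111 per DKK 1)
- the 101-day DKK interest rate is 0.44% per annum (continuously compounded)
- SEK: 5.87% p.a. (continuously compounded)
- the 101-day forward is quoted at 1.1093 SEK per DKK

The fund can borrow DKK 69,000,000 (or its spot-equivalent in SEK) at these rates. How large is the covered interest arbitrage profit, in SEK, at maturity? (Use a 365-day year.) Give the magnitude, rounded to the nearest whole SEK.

SEK 1,286,405

T = 101/365 years.
Keep in DKK, deliver into the forward: 69,000,000·1.0012182757·1.1093 = SEK 76,634,948.89.
Swap to SEK now, deposit: 69,000,000·1.1111·1.0163756486 = SEK 77,921,353.84.
The quoted forward undervalues DKK, so borrow DKK, convert to SEK at spot, deposit the SEK at 5.87%, and buy DKK forward at 1.1093 to cover the loan.
The gap between the two covered legs is SEK 1,286,405.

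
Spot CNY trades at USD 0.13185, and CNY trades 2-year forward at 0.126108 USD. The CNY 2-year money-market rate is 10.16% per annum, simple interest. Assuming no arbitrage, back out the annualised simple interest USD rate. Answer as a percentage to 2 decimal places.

T = 2 years.
F/S = 0.126108/0.13185 = 0.9564505 = (growth of USD) / (growth of CNY).
CNY growth factor: 1 + 0.1016×2 = 1.203200.
That pins the USD growth at 1.1508012.
r = (1.1508012 − 1)/2 = 0.075401 → 7.54%.

7.54%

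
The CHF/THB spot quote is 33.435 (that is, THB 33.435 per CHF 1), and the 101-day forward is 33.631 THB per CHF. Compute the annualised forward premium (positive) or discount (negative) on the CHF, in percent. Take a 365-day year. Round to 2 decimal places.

+2.12%

T = 101/365 years.
CHF trades forward at +0.58621% vs spot over the period.
Per annum: 0.0058621 / (101/365) = 0.021185 = 2.12%.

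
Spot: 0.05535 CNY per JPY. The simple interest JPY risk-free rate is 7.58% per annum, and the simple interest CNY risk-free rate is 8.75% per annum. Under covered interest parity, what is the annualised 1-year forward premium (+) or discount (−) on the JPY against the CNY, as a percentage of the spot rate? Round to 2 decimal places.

T = 1 year.
F = S · g_CNY/g_JPY = 0.05535 × 1.087500/1.075800 = 0.05595197.
Annualised premium = (F − S)/S × (1/T) = (0.05595197 − 0.05535)/0.05535 ÷ 1 = 1.09%.

+1.09%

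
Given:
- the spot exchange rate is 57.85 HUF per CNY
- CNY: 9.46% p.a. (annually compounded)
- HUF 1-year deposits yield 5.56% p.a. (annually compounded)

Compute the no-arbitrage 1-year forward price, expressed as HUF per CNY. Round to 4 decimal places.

55.7888

T = 1 year.
HUF growth factor: (1 + 0.0556)^1 = 1.055600.
Growth of 1 CNY over T: (1 + 0.0946)^1 = 1.094600.
So F = 57.85 × 1.055600 / 1.094600 = 55.788836 (HUF/CNY).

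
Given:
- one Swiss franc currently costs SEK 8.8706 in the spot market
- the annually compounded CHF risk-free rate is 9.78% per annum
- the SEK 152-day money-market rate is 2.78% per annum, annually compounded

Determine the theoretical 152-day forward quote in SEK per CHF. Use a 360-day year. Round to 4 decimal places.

8.6272

T = 152/360 years.
SEK growth factor: (1 + 0.0278)^(152/360) = 1.0116449.
CHF growth factor: (1 + 0.0978)^(152/360) = 1.0401831.
CIP: F = S · (grow SEK)/(grow CHF) = 8.8706 × 1.0116449/1.0401831 = 8.627228 SEK per CHF.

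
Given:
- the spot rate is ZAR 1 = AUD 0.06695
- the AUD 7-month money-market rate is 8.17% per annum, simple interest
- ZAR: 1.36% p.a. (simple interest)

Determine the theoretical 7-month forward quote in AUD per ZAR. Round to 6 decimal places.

T = 7/12 years.
AUD growth factor: 1 + 0.0817×7/12 = 1.0476583.
ZAR growth factor: 1 + 0.0136×7/12 = 1.0079333.
CIP: F = S · (grow AUD)/(grow ZAR) = 0.06695 × 1.0476583/1.0079333 = 0.06958866 AUD per ZAR.

0.069589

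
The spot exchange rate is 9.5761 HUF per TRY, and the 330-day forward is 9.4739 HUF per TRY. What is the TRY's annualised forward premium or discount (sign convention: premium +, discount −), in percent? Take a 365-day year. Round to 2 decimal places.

-1.18%

T = 330/365 years.
TRY trades forward at -1.06724% vs spot over the period.
×(1/T) gives -1.18% p.a.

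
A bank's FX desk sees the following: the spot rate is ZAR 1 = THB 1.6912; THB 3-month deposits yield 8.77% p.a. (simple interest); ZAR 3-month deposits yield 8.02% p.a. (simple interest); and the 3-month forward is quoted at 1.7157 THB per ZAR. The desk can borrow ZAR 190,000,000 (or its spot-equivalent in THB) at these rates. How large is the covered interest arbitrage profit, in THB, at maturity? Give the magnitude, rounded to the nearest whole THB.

THB 4,145,843

T = 3/12 years.
Invest the ZAR and cover forward: 190,000,000 × 1.020050 × 1.7157 = THB 332,518,959.15.
Convert at spot and invest in THB: 190,000,000 × 1.6912 × 1.021925 = THB 328,373,116.40.
The quoted forward overvalues ZAR, so borrow THB, buy ZAR at spot, deposit the ZAR at 8.02%, and sell the proceeds forward at 1.7157.
Profit = 332,518,959.15 − 328,373,116.40 = THB 4,145,843.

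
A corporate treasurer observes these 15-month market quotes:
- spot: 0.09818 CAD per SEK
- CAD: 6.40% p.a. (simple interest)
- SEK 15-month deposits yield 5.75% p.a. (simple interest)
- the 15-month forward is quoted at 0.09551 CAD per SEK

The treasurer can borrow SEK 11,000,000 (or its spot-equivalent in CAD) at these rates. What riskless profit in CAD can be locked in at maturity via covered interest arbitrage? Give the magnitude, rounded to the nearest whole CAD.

CAD 40,256

T = 15/12 years.
Invest the SEK and cover forward: 11,000,000 × 1.071875 × 0.09551 = CAD 1,126,122.59.
Convert at spot and invest in CAD: 11,000,000 × 0.09818 × 1.080000 = CAD 1,166,378.40.
The quoted forward undervalues SEK, so borrow SEK, convert to CAD at spot, deposit the CAD at 6.40%, and buy SEK forward at 0.09551 to cover the loan.
The gap between the two covered legs is CAD 40,256.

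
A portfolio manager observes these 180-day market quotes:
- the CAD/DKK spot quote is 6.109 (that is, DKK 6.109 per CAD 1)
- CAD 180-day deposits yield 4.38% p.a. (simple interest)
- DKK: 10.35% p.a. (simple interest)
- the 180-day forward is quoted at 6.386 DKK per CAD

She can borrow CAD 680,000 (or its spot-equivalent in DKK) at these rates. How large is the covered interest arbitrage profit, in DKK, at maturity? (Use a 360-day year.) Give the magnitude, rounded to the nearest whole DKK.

DKK 68,485

T = 180/360 years.
Keep in CAD, deliver into the forward: 680,000·1.021900·6.386 = DKK 4,437,580.31.
Swap to DKK now, deposit: 680,000·6.109·1.051750 = DKK 4,369,095.71.
The quoted forward overvalues CAD, so borrow DKK, buy CAD at spot, deposit the CAD at 4.38%, and sell the proceeds forward at 6.386.
The gap between the two covered legs is DKK 68,485.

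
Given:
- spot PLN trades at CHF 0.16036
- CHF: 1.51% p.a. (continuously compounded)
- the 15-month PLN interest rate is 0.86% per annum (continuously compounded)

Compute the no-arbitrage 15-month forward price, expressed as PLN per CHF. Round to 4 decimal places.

6.1855

T = 15/12 years.
CHF accumulates by e^(0.0151×15/12) = 1.0190543.
Growth of 1 PLN over T: e^(0.0086×15/12) = 1.010808.
CIP: F = S · (grow CHF)/(grow PLN) = 0.16036 × 1.0190543/1.010808 = 0.1616682 CHF per PLN.
Invert for PLN per CHF: 1 / 0.1616682 = 6.1855.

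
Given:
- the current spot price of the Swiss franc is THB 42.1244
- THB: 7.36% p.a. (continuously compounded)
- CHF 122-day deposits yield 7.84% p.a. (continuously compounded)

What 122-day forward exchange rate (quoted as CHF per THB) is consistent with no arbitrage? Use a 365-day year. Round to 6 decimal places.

T = 122/365 years.
Growth of 1 THB over T: e^(0.0736×122/365) = 1.0249056.
CHF accumulates by e^(0.0784×122/365) = 1.0265513.
Forward (THB per CHF) = 42.1244 × 1.0249056 / 1.0265513 = 42.05687.
Quoted the other way: 1/42.05687 = 0.023777 CHF per THB.

0.023777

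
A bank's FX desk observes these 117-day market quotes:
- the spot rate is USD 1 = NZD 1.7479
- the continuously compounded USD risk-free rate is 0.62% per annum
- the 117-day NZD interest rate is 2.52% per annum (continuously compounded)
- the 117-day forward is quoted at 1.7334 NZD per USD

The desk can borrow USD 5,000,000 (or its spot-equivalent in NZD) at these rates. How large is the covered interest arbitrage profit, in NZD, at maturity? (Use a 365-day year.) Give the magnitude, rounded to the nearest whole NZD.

NZD 126,140

T = 117/365 years.
Invest the USD and cover forward: 5,000,000 × 1.001989373 × 1.7334 = NZD 8,684,241.90.
Convert at spot and invest in NZD: 5,000,000 × 1.7479 × 1.008110522 = NZD 8,810,381.91.
The quoted forward undervalues USD, so borrow USD, convert to NZD at spot, deposit the NZD at 2.52%, and buy USD forward at 1.7334 to cover the loan.
Profit = 8,810,381.91 − 8,684,241.90 = NZD 126,140.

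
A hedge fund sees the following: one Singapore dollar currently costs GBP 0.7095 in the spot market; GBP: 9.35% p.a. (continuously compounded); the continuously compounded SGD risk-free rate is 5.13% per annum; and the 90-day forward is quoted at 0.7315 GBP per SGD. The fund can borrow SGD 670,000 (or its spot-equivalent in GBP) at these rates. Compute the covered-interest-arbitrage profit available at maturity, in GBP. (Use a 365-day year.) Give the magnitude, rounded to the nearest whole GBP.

T = 90/365 years.
Invest the SGD and cover forward: 670,000 × 1.01272966 × 0.7315 = GBP 496,343.87.
Convert at spot and invest in GBP: 670,000 × 0.7095 × 1.02332261 = GBP 486,451.75.
The quoted forward overvalues SGD, so borrow GBP, buy SGD at spot, deposit the SGD at 5.13%, and sell the proceeds forward at 0.7315.
Profit = 496,343.87 − 486,451.75 = GBP 9,892.

GBP 9,892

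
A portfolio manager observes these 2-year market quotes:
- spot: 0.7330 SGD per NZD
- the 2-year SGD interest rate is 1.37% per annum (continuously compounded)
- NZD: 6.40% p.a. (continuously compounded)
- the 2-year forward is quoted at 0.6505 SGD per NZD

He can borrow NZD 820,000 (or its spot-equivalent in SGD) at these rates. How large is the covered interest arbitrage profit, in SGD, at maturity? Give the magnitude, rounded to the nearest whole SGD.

SGD 11,508

T = 2 years.
Invest the NZD and cover forward: 820,000 × 1.136553 × 0.6505 = SGD 606,248.74.
Convert at spot and invest in SGD: 820,000 × 0.7330 × 1.02777883 = SGD 617,756.74.
The quoted forward undervalues NZD, so borrow NZD, convert to SGD at spot, deposit the SGD at 1.37%, and buy NZD forward at 0.6505 to cover the loan.
Profit = 617,756.74 − 606,248.74 = SGD 11,508.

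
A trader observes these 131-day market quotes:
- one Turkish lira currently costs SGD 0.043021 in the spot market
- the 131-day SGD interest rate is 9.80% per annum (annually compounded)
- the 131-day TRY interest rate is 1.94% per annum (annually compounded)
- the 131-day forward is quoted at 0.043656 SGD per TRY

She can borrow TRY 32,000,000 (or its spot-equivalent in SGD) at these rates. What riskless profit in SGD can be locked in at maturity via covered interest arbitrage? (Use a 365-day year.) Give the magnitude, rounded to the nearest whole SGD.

T = 131/365 years.
Route A — deposit TRY, sell forward: 32,000,000 × 1.006919895 × 0.043656 = SGD 1,406,659.04.
Route B — convert at spot, deposit SGD: 32,000,000 × 0.043021 × 1.034123356 = SGD 1,423,648.67.
The quoted forward undervalues TRY, so borrow TRY, convert to SGD at spot, deposit the SGD at 9.80%, and buy TRY forward at 0.043656 to cover the loan.
The gap between the two covered legs is SGD 16,990.

SGD 16,990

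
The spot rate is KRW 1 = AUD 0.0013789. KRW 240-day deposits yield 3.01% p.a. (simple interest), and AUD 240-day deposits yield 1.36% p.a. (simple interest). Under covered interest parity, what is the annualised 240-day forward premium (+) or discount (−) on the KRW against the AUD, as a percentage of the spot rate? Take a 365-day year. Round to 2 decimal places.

-1.62%

T = 240/365 years.
F = S · g_AUD/g_KRW = 0.0013789 × 1.0089425/1.0197918 = 0.0013642302.
(F − S)/S ÷ T = (0.0013642302 − 0.0013789)/0.0013789/(240/365) = -0.016180 → -1.62%.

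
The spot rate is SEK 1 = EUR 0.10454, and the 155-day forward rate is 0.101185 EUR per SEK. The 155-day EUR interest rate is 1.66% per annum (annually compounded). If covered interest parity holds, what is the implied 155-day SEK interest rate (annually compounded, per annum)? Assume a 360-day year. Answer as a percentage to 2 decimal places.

T = 155/360 years.
By CIP, F/S equals the EUR-to-SEK growth ratio: 0.101185/0.10454 = 0.9679070.
EUR growth factor: (1 + 0.0166)^(155/360) = 1.0071137.
Hence g_SEK = 1.0405067.
r = 1.0405067^(360/155) − 1 = 0.096611 → 9.66%.

9.66%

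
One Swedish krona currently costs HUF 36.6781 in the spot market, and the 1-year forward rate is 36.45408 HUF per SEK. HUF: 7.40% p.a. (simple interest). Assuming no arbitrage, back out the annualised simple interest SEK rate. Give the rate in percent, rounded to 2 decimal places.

8.06%

T = 1 year.
F/S = 36.45408/36.6781 = 0.9938923 = (growth of HUF) / (growth of SEK).
The HUF side grows by 1 + 0.0740×1 = 1.074000.
That pins the SEK growth at 1.080600.
r = (1.080600 − 1)/1 = 0.080600 → 8.06%.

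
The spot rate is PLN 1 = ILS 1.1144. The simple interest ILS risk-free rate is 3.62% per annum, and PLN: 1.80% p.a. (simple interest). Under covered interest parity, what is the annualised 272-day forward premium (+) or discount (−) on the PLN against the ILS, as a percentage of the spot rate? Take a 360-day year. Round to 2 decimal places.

T = 272/360 years.
CIP forward (ILS per PLN) = 1.1144 × 1.0273511/1.013600 = 1.1295186.
Annualised premium = (F − S)/S × (1/T) = (1.1295186 − 1.1144)/1.1144 ÷ (272/360) = 1.80%.

+1.80%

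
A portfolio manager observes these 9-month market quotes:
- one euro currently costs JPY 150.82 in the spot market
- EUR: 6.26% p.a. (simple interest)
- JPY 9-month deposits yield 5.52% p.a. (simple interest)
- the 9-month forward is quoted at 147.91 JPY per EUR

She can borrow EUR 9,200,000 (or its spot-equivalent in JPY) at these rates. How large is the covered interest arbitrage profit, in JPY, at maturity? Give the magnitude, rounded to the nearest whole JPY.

JPY 20,328,076

T = 9/12 years.
Route A — deposit EUR, sell forward: 9,200,000 × 1.046950 × 147.91 = JPY 1,424,660,245.40.
Route B — convert at spot, deposit JPY: 9,200,000 × 150.82 × 1.041400 = JPY 1,444,988,321.60.
The quoted forward undervalues EUR, so borrow EUR, convert to JPY at spot, deposit the JPY at 5.52%, and buy EUR forward at 147.91 to cover the loan.
Arbitrage profit = |1,424,660,245.40 − 1,444,988,321.60| = JPY 20,328,076.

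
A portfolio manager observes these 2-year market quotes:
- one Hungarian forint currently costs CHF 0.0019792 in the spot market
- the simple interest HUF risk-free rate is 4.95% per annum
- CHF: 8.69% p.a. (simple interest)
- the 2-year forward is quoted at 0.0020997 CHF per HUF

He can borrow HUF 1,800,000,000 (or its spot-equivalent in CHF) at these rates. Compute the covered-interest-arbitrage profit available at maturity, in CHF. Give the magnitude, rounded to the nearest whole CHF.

CHF 28,106

T = 2 years.
Keep in HUF, deliver into the forward: 1,800,000,000·1.099000·0.0020997 = CHF 4,153,626.54.
Swap to CHF now, deposit: 1,800,000,000·0.0019792·1.173800 = CHF 4,181,732.93.
The quoted forward undervalues HUF, so borrow HUF, convert to CHF at spot, deposit the CHF at 8.69%, and buy HUF forward at 0.0020997 to cover the loan.
The gap between the two covered legs is CHF 28,106.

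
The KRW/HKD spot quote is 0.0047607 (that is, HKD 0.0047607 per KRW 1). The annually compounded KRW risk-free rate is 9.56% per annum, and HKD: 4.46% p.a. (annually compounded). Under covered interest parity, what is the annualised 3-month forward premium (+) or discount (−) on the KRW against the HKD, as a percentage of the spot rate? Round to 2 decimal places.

T = 3/12 years.
F = S · g_HKD/g_KRW = 0.0047607 × 1.0109682/1.023088 = 0.0047043034.
(F − S)/S ÷ T = (0.0047043034 − 0.0047607)/0.0047607/(3/12) = -0.047385 → -4.74%.

-4.74%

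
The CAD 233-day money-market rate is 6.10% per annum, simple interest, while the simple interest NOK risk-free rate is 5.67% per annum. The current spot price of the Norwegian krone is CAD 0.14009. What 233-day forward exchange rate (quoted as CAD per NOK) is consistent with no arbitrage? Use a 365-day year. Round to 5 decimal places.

0.14046

T = 233/365 years.
Growth of 1 CAD over T: 1 + 0.0610×233/365 = 1.0389397.
NOK accumulates by 1 + 0.0567×233/365 = 1.0361948.
CIP: F = S · (grow CAD)/(grow NOK) = 0.14009 × 1.0389397/1.0361948 = 0.1404611 CAD per NOK.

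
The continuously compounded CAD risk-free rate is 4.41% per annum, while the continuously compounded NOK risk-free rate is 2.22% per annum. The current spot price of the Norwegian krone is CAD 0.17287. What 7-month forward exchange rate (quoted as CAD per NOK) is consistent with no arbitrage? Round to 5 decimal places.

0.17509

T = 7/12 years.
CAD accumulates by e^(0.0441×7/12) = 1.0260587.
NOK accumulates by e^(0.0222×7/12) = 1.0130342.
So F = 0.17287 × 1.0260587 / 1.0130342 = 0.1750926 (CAD/NOK).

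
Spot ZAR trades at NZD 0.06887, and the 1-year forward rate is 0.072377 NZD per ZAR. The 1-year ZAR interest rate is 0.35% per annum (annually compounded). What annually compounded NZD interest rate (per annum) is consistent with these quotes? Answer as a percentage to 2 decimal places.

T = 1 year.
F/S = 0.072377/0.06887 = 1.0509220 = (growth of NZD) / (growth of ZAR).
The ZAR side grows by (1 + 0.0035)^1 = 1.003500.
Hence g_NZD = 1.0546002.
r = 1.0546002^(1/1) − 1 = 0.054600 → 5.46%.

5.46%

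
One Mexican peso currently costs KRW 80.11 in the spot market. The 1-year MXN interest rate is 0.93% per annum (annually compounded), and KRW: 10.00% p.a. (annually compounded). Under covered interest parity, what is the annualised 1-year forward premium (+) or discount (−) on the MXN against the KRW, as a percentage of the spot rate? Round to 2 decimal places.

+8.99%

T = 1 year.
F = S · g_KRW/g_MXN = 80.11 × 1.100000/1.009300 = 87.30903.
Annualised premium = (F − S)/S × (1/T) = (87.30903 − 80.11)/80.11 ÷ 1 = 8.99%.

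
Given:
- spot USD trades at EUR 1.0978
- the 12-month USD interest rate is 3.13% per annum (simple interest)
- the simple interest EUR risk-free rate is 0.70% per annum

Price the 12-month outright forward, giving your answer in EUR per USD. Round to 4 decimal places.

1.0719

T = 1 year.
EUR growth factor: 1 + 0.0070×1 = 1.007000.
USD accumulates by 1 + 0.0313×1 = 1.031300.
So F = 1.0978 × 1.007000 / 1.031300 = 1.071933 (EUR/USD).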